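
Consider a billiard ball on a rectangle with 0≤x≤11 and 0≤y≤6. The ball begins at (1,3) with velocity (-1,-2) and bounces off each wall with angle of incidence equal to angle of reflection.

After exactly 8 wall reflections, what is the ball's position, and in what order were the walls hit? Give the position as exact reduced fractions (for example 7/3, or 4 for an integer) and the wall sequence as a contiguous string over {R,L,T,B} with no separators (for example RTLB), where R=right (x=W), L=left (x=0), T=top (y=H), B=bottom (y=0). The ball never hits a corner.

1. t=1 → L at (0,1); v=(1,-2)
2. t=1/2 → B at (1/2,0); v=(1,2)
3. t=3 → T at (7/2,6); v=(1,-2)
4. t=3 → B at (13/2,0); v=(1,2)
5. t=3 → T at (19/2,6); v=(1,-2)
6. t=3/2 → R at (11,3); v=(-1,-2)
7. t=3/2 → B at (19/2,0); v=(-1,2)
8. t=3 → T at (13/2,6); v=(-1,-2)

Final position: (13/2,6)
Wall sequence: LBTBTRBT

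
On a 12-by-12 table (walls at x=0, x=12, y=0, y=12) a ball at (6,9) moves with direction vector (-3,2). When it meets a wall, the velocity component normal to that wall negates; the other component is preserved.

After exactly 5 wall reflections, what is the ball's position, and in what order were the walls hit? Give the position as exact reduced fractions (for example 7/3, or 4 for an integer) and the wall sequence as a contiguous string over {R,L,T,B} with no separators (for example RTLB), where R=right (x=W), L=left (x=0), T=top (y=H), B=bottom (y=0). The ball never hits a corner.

Final position: (0,5)
Wall sequence: TLRBL

1. t=3/2 → T at (3/2,12); v=(-3,-2)
2. t=1/2 → L at (0,11); v=(3,-2)
3. t=4 → R at (12,3); v=(-3,-2)
4. t=3/2 → B at (15/2,0); v=(-3,2)
5. t=5/2 → L at (0,5); v=(3,2)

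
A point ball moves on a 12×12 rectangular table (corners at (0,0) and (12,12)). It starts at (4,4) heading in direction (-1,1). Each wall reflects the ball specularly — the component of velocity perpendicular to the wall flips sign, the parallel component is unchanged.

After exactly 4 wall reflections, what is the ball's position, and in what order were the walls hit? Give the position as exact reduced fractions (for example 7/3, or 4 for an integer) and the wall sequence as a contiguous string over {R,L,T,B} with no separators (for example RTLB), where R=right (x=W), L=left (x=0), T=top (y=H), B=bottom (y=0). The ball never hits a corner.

1. t=4 → L at (0,8); v=(1,1)
2. t=4 → T at (4,12); v=(1,-1)
3. t=8 → R at (12,4); v=(-1,-1)
4. t=4 → B at (8,0); v=(-1,1)

Final position: (8,0)
Wall sequence: LTRB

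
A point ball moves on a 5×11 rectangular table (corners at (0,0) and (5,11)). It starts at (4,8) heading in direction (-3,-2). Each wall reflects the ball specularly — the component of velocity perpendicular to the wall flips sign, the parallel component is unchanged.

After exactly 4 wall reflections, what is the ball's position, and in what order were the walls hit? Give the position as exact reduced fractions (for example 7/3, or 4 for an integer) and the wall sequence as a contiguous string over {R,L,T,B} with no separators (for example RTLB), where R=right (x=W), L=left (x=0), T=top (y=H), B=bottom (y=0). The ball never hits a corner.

1. t=4/3 → L at (0,16/3); v=(3,-2)
2. t=5/3 → R at (5,2); v=(-3,-2)
3. t=1 → B at (2,0); v=(-3,2)
4. t=2/3 → L at (0,4/3); v=(3,2)

Final position: (0,4/3)
Wall sequence: LRBL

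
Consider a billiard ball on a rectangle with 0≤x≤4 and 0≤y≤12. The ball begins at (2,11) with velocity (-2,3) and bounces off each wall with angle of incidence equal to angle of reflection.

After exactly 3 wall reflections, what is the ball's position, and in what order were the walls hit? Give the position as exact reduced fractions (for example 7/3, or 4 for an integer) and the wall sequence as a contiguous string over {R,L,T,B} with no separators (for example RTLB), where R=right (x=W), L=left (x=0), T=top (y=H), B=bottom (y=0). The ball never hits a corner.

Final position: (4,4)
Wall sequence: TLR

1. t=1/3 → T at (4/3,12); v=(-2,-3)
2. t=2/3 → L at (0,10); v=(2,-3)
3. t=2 → R at (4,4); v=(-2,-3)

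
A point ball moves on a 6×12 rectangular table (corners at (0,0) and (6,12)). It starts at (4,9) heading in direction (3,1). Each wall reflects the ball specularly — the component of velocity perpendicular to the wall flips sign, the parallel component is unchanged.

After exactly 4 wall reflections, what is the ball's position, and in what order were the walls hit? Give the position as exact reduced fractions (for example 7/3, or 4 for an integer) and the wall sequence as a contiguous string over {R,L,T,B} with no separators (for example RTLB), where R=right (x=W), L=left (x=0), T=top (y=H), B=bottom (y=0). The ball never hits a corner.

Final position: (6,31/3)
Wall sequence: RLTR

1. t=2/3 → R at (6,29/3); v=(-3,1)
2. t=2 → L at (0,35/3); v=(3,1)
3. t=1/3 → T at (1,12); v=(3,-1)
4. t=5/3 → R at (6,31/3); v=(-3,-1)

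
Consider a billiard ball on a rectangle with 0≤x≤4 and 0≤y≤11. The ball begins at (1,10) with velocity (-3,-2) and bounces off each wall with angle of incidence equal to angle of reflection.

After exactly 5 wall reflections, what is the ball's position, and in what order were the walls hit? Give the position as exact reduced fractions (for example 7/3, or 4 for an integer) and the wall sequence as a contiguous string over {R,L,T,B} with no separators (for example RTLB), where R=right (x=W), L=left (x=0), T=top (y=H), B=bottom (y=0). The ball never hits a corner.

Final position: (2,0)
Wall sequence: LRLRB

1. t=1/3 → L at (0,28/3); v=(3,-2)
2. t=4/3 → R at (4,20/3); v=(-3,-2)
3. t=4/3 → L at (0,4); v=(3,-2)
4. t=4/3 → R at (4,4/3); v=(-3,-2)
5. t=2/3 → B at (2,0); v=(-3,2)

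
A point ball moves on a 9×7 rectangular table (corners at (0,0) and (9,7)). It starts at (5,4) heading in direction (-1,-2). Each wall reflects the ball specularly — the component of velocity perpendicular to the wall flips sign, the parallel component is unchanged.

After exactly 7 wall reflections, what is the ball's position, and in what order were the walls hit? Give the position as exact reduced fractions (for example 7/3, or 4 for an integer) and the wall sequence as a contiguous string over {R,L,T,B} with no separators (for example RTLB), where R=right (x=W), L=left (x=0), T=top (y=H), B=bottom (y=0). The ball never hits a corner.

Final position: (7,0)
Wall sequence: BLTBTRB

1. t=2 → B at (3,0); v=(-1,2)
2. t=3 → L at (0,6); v=(1,2)
3. t=1/2 → T at (1/2,7); v=(1,-2)
4. t=7/2 → B at (4,0); v=(1,2)
5. t=7/2 → T at (15/2,7); v=(1,-2)
6. t=3/2 → R at (9,4); v=(-1,-2)
7. t=2 → B at (7,0); v=(-1,2)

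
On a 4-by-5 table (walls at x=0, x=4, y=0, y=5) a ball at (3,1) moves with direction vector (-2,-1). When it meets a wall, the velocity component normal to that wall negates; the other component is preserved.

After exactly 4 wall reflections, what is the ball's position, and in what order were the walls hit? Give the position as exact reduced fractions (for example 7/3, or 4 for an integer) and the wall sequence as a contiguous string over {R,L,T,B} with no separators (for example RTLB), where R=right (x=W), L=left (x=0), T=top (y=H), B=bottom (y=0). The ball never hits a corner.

Final position: (0,9/2)
Wall sequence: BLRL

1. t=1 → B at (1,0); v=(-2,1)
2. t=1/2 → L at (0,1/2); v=(2,1)
3. t=2 → R at (4,5/2); v=(-2,1)
4. t=2 → L at (0,9/2); v=(2,1)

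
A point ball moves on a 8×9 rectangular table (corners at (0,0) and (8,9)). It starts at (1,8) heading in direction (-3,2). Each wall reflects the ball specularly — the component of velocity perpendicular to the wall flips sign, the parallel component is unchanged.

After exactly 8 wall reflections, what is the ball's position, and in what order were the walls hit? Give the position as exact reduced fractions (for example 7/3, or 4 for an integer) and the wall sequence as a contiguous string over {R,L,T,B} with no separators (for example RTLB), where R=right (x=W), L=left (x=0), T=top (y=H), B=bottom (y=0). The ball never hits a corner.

1. t=1/3 → L at (0,26/3); v=(3,2)
2. t=1/6 → T at (1/2,9); v=(3,-2)
3. t=5/2 → R at (8,4); v=(-3,-2)
4. t=2 → B at (2,0); v=(-3,2)
5. t=2/3 → L at (0,4/3); v=(3,2)
6. t=8/3 → R at (8,20/3); v=(-3,2)
7. t=7/6 → T at (9/2,9); v=(-3,-2)
8. t=3/2 → L at (0,6); v=(3,-2)

Final position: (0,6)
Wall sequence: LTRBLRTL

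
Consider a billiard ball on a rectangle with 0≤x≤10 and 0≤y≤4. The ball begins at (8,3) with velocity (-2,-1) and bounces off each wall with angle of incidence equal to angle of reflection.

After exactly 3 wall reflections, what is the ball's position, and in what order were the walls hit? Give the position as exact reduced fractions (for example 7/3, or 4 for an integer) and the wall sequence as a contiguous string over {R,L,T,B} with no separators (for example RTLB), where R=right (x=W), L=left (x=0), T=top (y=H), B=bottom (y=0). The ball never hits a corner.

1. t=3 → B at (2,0); v=(-2,1)
2. t=1 → L at (0,1); v=(2,1)
3. t=3 → T at (6,4); v=(2,-1)

Final position: (6,4)
Wall sequence: BLT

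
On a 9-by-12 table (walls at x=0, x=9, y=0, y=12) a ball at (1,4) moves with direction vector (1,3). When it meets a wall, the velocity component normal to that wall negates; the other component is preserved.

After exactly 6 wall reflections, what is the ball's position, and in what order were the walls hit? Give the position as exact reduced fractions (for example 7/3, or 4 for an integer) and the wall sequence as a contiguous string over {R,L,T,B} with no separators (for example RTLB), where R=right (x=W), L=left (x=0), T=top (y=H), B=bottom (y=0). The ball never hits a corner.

Final position: (0,7)
Wall sequence: TBRTBL

1. t=8/3 → T at (11/3,12); v=(1,-3)
2. t=4 → B at (23/3,0); v=(1,3)
3. t=4/3 → R at (9,4); v=(-1,3)
4. t=8/3 → T at (19/3,12); v=(-1,-3)
5. t=4 → B at (7/3,0); v=(-1,3)
6. t=7/3 → L at (0,7); v=(1,3)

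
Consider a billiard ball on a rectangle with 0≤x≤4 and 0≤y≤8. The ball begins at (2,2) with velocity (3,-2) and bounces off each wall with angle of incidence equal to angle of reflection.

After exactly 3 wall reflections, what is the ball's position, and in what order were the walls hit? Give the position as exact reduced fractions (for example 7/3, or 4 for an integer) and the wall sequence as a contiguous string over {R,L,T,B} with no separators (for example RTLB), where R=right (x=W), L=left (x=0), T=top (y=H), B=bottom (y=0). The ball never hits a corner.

Final position: (0,2)
Wall sequence: RBL

1. t=2/3 → R at (4,2/3); v=(-3,-2)
2. t=1/3 → B at (3,0); v=(-3,2)
3. t=1 → L at (0,2); v=(3,2)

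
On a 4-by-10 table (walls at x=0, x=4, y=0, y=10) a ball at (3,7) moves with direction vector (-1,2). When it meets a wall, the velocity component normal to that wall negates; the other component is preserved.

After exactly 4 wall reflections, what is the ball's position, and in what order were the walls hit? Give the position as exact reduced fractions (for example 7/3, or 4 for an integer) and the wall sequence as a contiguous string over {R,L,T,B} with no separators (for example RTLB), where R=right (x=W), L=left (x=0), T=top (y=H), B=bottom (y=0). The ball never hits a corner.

Final position: (4,1)
Wall sequence: TLBR

1. t=3/2 → T at (3/2,10); v=(-1,-2)
2. t=3/2 → L at (0,7); v=(1,-2)
3. t=7/2 → B at (7/2,0); v=(1,2)
4. t=1/2 → R at (4,1); v=(-1,2)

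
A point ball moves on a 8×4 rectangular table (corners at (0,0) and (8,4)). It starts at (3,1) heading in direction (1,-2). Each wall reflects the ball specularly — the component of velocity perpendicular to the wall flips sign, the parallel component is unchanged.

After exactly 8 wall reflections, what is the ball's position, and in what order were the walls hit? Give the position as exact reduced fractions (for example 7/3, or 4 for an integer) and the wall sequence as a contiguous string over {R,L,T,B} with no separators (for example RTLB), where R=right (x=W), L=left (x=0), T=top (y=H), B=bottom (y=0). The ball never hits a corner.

Final position: (1/2,0)
Wall sequence: BTBRTBTB

1. t=1/2 → B at (7/2,0); v=(1,2)
2. t=2 → T at (11/2,4); v=(1,-2)
3. t=2 → B at (15/2,0); v=(1,2)
4. t=1/2 → R at (8,1); v=(-1,2)
5. t=3/2 → T at (13/2,4); v=(-1,-2)
6. t=2 → B at (9/2,0); v=(-1,2)
7. t=2 → T at (5/2,4); v=(-1,-2)
8. t=2 → B at (1/2,0); v=(-1,2)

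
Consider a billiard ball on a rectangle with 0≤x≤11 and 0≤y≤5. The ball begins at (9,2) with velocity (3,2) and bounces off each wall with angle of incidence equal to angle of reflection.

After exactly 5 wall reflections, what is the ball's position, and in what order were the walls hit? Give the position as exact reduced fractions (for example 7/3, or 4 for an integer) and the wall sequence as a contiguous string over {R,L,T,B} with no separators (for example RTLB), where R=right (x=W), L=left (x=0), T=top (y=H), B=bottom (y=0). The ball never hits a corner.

1. t=2/3 → R at (11,10/3); v=(-3,2)
2. t=5/6 → T at (17/2,5); v=(-3,-2)
3. t=5/2 → B at (1,0); v=(-3,2)
4. t=1/3 → L at (0,2/3); v=(3,2)
5. t=13/6 → T at (13/2,5); v=(3,-2)

Final position: (13/2,5)
Wall sequence: RTBLT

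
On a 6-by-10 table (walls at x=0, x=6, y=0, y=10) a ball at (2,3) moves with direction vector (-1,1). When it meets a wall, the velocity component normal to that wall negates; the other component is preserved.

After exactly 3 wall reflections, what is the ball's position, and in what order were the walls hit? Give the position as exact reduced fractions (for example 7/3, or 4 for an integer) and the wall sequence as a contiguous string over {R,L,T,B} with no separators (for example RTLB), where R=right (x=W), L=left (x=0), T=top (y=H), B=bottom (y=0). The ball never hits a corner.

1. t=2 → L at (0,5); v=(1,1)
2. t=5 → T at (5,10); v=(1,-1)
3. t=1 → R at (6,9); v=(-1,-1)

Final position: (6,9)
Wall sequence: LTR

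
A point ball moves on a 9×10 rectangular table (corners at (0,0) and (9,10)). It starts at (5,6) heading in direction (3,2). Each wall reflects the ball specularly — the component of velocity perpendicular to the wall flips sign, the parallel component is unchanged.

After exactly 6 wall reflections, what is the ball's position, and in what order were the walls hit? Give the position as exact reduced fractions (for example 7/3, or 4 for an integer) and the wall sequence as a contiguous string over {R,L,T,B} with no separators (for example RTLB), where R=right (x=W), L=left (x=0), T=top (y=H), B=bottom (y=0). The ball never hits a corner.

1. t=4/3 → R at (9,26/3); v=(-3,2)
2. t=2/3 → T at (7,10); v=(-3,-2)
3. t=7/3 → L at (0,16/3); v=(3,-2)
4. t=8/3 → B at (8,0); v=(3,2)
5. t=1/3 → R at (9,2/3); v=(-3,2)
6. t=3 → L at (0,20/3); v=(3,2)

Final position: (0,20/3)
Wall sequence: RTLBRL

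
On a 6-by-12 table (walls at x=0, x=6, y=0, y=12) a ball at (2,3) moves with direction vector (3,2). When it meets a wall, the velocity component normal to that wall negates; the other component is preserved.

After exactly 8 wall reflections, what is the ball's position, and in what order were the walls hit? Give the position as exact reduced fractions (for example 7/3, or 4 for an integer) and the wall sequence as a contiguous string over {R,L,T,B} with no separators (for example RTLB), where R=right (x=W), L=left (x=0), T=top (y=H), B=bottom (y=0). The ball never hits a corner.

Final position: (0,5/3)
Wall sequence: RLTRLRBL

1. t=4/3 → R at (6,17/3); v=(-3,2)
2. t=2 → L at (0,29/3); v=(3,2)
3. t=7/6 → T at (7/2,12); v=(3,-2)
4. t=5/6 → R at (6,31/3); v=(-3,-2)
5. t=2 → L at (0,19/3); v=(3,-2)
6. t=2 → R at (6,7/3); v=(-3,-2)
7. t=7/6 → B at (5/2,0); v=(-3,2)
8. t=5/6 → L at (0,5/3); v=(3,2)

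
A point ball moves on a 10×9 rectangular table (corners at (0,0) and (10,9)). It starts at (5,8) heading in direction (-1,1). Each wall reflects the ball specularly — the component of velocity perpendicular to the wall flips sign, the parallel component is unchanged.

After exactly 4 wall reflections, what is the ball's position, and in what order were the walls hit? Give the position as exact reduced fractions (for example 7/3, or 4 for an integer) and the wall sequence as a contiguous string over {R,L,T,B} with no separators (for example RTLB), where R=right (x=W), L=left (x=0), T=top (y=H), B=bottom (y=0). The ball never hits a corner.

Final position: (10,5)
Wall sequence: TLBR

1. t=1 → T at (4,9); v=(-1,-1)
2. t=4 → L at (0,5); v=(1,-1)
3. t=5 → B at (5,0); v=(1,1)
4. t=5 → R at (10,5); v=(-1,1)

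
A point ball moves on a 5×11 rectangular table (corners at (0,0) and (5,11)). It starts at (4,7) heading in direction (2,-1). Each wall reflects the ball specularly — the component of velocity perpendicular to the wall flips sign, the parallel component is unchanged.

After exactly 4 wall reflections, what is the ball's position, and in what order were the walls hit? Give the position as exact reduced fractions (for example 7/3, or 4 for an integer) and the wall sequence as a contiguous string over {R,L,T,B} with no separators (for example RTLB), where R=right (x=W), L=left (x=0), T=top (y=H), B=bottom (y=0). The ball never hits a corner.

Final position: (2,0)
Wall sequence: RLRB

1. t=1/2 → R at (5,13/2); v=(-2,-1)
2. t=5/2 → L at (0,4); v=(2,-1)
3. t=5/2 → R at (5,3/2); v=(-2,-1)
4. t=3/2 → B at (2,0); v=(-2,1)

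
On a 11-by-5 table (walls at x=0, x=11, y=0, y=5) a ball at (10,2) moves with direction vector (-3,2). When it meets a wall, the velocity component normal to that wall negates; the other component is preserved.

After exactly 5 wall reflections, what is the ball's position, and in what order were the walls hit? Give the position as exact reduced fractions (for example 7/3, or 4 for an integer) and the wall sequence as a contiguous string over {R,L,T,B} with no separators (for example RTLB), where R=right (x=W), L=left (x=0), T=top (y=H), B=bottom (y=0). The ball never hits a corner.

Final position: (11,4)
Wall sequence: TLBTR

1. t=3/2 → T at (11/2,5); v=(-3,-2)
2. t=11/6 → L at (0,4/3); v=(3,-2)
3. t=2/3 → B at (2,0); v=(3,2)
4. t=5/2 → T at (19/2,5); v=(3,-2)
5. t=1/2 → R at (11,4); v=(-3,-2)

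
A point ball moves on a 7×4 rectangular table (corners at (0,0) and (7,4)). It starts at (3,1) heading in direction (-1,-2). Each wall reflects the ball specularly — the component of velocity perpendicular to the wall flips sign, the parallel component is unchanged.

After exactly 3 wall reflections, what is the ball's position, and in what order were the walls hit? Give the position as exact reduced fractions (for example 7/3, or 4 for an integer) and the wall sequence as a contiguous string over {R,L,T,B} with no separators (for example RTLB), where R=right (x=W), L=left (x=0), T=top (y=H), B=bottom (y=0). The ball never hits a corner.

1. t=1/2 → B at (5/2,0); v=(-1,2)
2. t=2 → T at (1/2,4); v=(-1,-2)
3. t=1/2 → L at (0,3); v=(1,-2)

Final position: (0,3)
Wall sequence: BTL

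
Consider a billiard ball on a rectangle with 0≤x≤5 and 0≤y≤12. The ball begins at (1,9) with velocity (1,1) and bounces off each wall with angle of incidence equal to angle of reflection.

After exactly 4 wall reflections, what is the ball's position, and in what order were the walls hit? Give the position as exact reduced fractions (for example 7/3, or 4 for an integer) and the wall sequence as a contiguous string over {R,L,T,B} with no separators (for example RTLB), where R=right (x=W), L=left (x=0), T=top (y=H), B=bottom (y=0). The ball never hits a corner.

1. t=3 → T at (4,12); v=(1,-1)
2. t=1 → R at (5,11); v=(-1,-1)
3. t=5 → L at (0,6); v=(1,-1)
4. t=5 → R at (5,1); v=(-1,-1)

Final position: (5,1)
Wall sequence: TRLR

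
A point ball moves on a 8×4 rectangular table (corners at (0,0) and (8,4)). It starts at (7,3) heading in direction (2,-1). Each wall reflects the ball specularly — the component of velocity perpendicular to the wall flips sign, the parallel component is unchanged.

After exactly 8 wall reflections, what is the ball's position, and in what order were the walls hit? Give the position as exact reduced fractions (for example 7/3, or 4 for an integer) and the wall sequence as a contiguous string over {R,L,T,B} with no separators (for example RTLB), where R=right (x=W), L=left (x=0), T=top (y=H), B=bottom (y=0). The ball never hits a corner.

Final position: (5,4)
Wall sequence: RBLTRBLT

1. t=1/2 → R at (8,5/2); v=(-2,-1)
2. t=5/2 → B at (3,0); v=(-2,1)
3. t=3/2 → L at (0,3/2); v=(2,1)
4. t=5/2 → T at (5,4); v=(2,-1)
5. t=3/2 → R at (8,5/2); v=(-2,-1)
6. t=5/2 → B at (3,0); v=(-2,1)
7. t=3/2 → L at (0,3/2); v=(2,1)
8. t=5/2 → T at (5,4); v=(2,-1)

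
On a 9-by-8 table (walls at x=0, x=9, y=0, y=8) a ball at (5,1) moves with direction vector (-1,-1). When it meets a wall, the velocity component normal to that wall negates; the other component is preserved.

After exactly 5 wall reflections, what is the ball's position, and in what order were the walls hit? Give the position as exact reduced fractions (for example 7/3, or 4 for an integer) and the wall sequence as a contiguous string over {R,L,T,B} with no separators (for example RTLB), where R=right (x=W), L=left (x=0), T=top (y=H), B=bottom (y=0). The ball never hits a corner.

Final position: (6,0)
Wall sequence: BLTRB

1. t=1 → B at (4,0); v=(-1,1)
2. t=4 → L at (0,4); v=(1,1)
3. t=4 → T at (4,8); v=(1,-1)
4. t=5 → R at (9,3); v=(-1,-1)
5. t=3 → B at (6,0); v=(-1,1)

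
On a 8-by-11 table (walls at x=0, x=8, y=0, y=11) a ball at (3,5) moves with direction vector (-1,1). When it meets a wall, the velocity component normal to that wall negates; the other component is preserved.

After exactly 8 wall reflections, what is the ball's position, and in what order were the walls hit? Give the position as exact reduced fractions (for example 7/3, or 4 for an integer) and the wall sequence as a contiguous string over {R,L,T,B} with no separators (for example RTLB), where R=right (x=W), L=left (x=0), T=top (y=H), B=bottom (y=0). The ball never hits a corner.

1. t=3 → L at (0,8); v=(1,1)
2. t=3 → T at (3,11); v=(1,-1)
3. t=5 → R at (8,6); v=(-1,-1)
4. t=6 → B at (2,0); v=(-1,1)
5. t=2 → L at (0,2); v=(1,1)
6. t=8 → R at (8,10); v=(-1,1)
7. t=1 → T at (7,11); v=(-1,-1)
8. t=7 → L at (0,4); v=(1,-1)

Final position: (0,4)
Wall sequence: LTRBLRTL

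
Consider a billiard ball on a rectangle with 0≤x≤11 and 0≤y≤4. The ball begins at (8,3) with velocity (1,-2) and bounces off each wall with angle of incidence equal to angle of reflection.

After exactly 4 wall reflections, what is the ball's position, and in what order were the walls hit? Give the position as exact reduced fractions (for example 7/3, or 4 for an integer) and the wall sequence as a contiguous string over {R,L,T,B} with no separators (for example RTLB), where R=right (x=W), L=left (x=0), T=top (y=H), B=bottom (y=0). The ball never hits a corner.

1. t=3/2 → B at (19/2,0); v=(1,2)
2. t=3/2 → R at (11,3); v=(-1,2)
3. t=1/2 → T at (21/2,4); v=(-1,-2)
4. t=2 → B at (17/2,0); v=(-1,2)

Final position: (17/2,0)
Wall sequence: BRTB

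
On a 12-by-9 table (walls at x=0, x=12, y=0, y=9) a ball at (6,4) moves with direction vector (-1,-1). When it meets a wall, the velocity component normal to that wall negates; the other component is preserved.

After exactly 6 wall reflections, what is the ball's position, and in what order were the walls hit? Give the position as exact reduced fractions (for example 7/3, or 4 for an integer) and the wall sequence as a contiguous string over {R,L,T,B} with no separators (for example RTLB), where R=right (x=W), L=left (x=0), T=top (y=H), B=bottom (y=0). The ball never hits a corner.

1. t=4 → B at (2,0); v=(-1,1)
2. t=2 → L at (0,2); v=(1,1)
3. t=7 → T at (7,9); v=(1,-1)
4. t=5 → R at (12,4); v=(-1,-1)
5. t=4 → B at (8,0); v=(-1,1)
6. t=8 → L at (0,8); v=(1,1)

Final position: (0,8)
Wall sequence: BLTRBL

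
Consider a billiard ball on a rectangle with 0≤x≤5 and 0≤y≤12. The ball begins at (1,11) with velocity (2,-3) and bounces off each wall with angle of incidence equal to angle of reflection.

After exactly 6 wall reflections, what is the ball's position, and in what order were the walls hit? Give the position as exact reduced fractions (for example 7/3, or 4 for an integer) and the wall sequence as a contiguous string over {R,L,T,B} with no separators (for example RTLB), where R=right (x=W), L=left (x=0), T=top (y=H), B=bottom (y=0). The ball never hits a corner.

1. t=2 → R at (5,5); v=(-2,-3)
2. t=5/3 → B at (5/3,0); v=(-2,3)
3. t=5/6 → L at (0,5/2); v=(2,3)
4. t=5/2 → R at (5,10); v=(-2,3)
5. t=2/3 → T at (11/3,12); v=(-2,-3)
6. t=11/6 → L at (0,13/2); v=(2,-3)

Final position: (0,13/2)
Wall sequence: RBLRTL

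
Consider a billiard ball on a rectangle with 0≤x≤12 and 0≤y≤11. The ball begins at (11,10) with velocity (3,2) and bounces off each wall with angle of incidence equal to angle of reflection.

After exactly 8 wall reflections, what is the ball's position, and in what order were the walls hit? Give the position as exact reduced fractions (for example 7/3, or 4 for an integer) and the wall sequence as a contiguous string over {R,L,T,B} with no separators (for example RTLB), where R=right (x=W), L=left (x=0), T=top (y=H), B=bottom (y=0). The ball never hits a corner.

1. t=1/3 → R at (12,32/3); v=(-3,2)
2. t=1/6 → T at (23/2,11); v=(-3,-2)
3. t=23/6 → L at (0,10/3); v=(3,-2)
4. t=5/3 → B at (5,0); v=(3,2)
5. t=7/3 → R at (12,14/3); v=(-3,2)
6. t=19/6 → T at (5/2,11); v=(-3,-2)
7. t=5/6 → L at (0,28/3); v=(3,-2)
8. t=4 → R at (12,4/3); v=(-3,-2)

Final position: (12,4/3)
Wall sequence: RTLBRTLR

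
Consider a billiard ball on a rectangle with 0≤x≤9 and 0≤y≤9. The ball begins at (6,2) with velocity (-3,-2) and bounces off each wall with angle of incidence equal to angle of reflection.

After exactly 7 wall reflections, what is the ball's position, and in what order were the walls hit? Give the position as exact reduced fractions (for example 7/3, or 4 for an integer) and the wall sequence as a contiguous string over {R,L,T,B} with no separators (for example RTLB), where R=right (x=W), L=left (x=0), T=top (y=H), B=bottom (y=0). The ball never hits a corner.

1. t=1 → B at (3,0); v=(-3,2)
2. t=1 → L at (0,2); v=(3,2)
3. t=3 → R at (9,8); v=(-3,2)
4. t=1/2 → T at (15/2,9); v=(-3,-2)
5. t=5/2 → L at (0,4); v=(3,-2)
6. t=2 → B at (6,0); v=(3,2)
7. t=1 → R at (9,2); v=(-3,2)

Final position: (9,2)
Wall sequence: BLRTLBR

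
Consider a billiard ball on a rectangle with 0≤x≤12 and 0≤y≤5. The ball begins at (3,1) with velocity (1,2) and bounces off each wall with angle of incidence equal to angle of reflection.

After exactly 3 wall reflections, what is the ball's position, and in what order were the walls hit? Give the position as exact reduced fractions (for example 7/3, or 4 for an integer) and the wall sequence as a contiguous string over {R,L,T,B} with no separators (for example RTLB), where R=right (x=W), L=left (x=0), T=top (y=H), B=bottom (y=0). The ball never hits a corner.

Final position: (10,5)
Wall sequence: TBT

1. t=2 → T at (5,5); v=(1,-2)
2. t=5/2 → B at (15/2,0); v=(1,2)
3. t=5/2 → T at (10,5); v=(1,-2)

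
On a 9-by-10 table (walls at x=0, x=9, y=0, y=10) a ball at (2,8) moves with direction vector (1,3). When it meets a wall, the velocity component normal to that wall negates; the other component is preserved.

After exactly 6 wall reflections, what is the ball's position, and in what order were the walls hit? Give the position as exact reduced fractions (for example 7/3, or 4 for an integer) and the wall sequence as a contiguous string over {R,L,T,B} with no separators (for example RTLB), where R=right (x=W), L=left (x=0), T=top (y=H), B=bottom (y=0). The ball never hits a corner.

1. t=2/3 → T at (8/3,10); v=(1,-3)
2. t=10/3 → B at (6,0); v=(1,3)
3. t=3 → R at (9,9); v=(-1,3)
4. t=1/3 → T at (26/3,10); v=(-1,-3)
5. t=10/3 → B at (16/3,0); v=(-1,3)
6. t=10/3 → T at (2,10); v=(-1,-3)

Final position: (2,10)
Wall sequence: TBRTBT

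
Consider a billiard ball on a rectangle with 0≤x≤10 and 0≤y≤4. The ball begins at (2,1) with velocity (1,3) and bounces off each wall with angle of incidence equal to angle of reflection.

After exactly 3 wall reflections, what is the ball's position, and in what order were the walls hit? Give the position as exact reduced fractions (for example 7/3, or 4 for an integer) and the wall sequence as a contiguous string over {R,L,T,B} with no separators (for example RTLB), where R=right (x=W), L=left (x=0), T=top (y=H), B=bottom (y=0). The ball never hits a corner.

Final position: (17/3,4)
Wall sequence: TBT

1. t=1 → T at (3,4); v=(1,-3)
2. t=4/3 → B at (13/3,0); v=(1,3)
3. t=4/3 → T at (17/3,4); v=(1,-3)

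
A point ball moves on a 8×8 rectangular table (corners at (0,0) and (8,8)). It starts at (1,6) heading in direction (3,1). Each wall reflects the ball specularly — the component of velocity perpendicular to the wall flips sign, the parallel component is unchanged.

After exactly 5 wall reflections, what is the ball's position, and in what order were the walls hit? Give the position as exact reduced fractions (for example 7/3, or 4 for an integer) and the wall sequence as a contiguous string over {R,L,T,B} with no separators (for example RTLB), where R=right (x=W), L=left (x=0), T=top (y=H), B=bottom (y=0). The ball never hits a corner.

1. t=2 → T at (7,8); v=(3,-1)
2. t=1/3 → R at (8,23/3); v=(-3,-1)
3. t=8/3 → L at (0,5); v=(3,-1)
4. t=8/3 → R at (8,7/3); v=(-3,-1)
5. t=7/3 → B at (1,0); v=(-3,1)

Final position: (1,0)
Wall sequence: TRLRB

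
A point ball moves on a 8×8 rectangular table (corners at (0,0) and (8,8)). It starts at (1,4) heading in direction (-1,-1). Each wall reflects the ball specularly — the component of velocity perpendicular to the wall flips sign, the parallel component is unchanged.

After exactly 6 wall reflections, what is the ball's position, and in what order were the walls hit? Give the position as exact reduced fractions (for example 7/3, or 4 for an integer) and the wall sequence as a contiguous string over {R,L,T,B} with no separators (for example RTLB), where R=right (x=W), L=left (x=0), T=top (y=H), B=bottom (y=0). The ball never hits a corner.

1. t=1 → L at (0,3); v=(1,-1)
2. t=3 → B at (3,0); v=(1,1)
3. t=5 → R at (8,5); v=(-1,1)
4. t=3 → T at (5,8); v=(-1,-1)
5. t=5 → L at (0,3); v=(1,-1)
6. t=3 → B at (3,0); v=(1,1)

Final position: (3,0)
Wall sequence: LBRTLB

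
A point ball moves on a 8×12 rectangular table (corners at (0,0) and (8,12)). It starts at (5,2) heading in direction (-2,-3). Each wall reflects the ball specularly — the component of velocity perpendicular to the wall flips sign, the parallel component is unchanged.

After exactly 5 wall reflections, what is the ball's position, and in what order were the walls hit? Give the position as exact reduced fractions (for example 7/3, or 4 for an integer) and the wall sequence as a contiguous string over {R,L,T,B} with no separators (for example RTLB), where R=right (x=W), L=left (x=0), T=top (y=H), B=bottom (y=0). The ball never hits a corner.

Final position: (11/3,0)
Wall sequence: BLTRB

1. t=2/3 → B at (11/3,0); v=(-2,3)
2. t=11/6 → L at (0,11/2); v=(2,3)
3. t=13/6 → T at (13/3,12); v=(2,-3)
4. t=11/6 → R at (8,13/2); v=(-2,-3)
5. t=13/6 → B at (11/3,0); v=(-2,3)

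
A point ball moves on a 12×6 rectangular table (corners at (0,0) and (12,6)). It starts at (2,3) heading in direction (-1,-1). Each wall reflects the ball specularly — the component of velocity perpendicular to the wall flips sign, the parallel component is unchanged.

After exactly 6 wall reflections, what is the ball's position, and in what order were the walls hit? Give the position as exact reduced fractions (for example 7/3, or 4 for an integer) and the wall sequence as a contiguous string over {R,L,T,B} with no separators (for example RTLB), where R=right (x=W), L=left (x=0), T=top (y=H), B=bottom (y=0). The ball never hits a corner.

1. t=2 → L at (0,1); v=(1,-1)
2. t=1 → B at (1,0); v=(1,1)
3. t=6 → T at (7,6); v=(1,-1)
4. t=5 → R at (12,1); v=(-1,-1)
5. t=1 → B at (11,0); v=(-1,1)
6. t=6 → T at (5,6); v=(-1,-1)

Final position: (5,6)
Wall sequence: LBTRBT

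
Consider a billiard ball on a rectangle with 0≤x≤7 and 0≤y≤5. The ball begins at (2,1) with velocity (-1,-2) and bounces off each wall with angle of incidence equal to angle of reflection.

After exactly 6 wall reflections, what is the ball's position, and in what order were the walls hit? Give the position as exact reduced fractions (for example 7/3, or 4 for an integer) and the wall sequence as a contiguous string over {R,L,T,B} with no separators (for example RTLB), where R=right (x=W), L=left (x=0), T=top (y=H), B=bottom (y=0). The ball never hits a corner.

Final position: (7,3)
Wall sequence: BLTBTR

1. t=1/2 → B at (3/2,0); v=(-1,2)
2. t=3/2 → L at (0,3); v=(1,2)
3. t=1 → T at (1,5); v=(1,-2)
4. t=5/2 → B at (7/2,0); v=(1,2)
5. t=5/2 → T at (6,5); v=(1,-2)
6. t=1 → R at (7,3); v=(-1,-2)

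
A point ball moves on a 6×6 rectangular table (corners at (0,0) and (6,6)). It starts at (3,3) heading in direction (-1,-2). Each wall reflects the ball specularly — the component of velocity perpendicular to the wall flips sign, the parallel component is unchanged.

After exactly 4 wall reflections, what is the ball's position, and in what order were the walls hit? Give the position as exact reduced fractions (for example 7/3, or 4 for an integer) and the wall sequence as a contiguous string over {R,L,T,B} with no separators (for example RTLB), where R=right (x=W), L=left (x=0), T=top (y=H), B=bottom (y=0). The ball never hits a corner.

1. t=3/2 → B at (3/2,0); v=(-1,2)
2. t=3/2 → L at (0,3); v=(1,2)
3. t=3/2 → T at (3/2,6); v=(1,-2)
4. t=3 → B at (9/2,0); v=(1,2)

Final position: (9/2,0)
Wall sequence: BLTB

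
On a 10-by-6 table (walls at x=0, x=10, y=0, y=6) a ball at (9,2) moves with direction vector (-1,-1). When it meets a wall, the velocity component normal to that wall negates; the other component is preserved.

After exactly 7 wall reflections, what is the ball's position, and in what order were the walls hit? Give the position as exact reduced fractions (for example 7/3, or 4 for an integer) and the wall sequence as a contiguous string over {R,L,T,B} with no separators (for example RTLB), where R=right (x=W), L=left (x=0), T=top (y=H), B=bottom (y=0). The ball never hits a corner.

1. t=2 → B at (7,0); v=(-1,1)
2. t=6 → T at (1,6); v=(-1,-1)
3. t=1 → L at (0,5); v=(1,-1)
4. t=5 → B at (5,0); v=(1,1)
5. t=5 → R at (10,5); v=(-1,1)
6. t=1 → T at (9,6); v=(-1,-1)
7. t=6 → B at (3,0); v=(-1,1)

Final position: (3,0)
Wall sequence: BTLBRTB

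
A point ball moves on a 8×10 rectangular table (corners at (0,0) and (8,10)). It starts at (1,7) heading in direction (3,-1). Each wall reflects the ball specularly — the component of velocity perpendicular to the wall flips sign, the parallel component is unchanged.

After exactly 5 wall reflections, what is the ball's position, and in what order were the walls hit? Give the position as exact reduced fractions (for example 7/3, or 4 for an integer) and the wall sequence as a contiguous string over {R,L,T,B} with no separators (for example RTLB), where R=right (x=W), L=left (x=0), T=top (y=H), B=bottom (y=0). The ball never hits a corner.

Final position: (0,10/3)
Wall sequence: RLBRL

1. t=7/3 → R at (8,14/3); v=(-3,-1)
2. t=8/3 → L at (0,2); v=(3,-1)
3. t=2 → B at (6,0); v=(3,1)
4. t=2/3 → R at (8,2/3); v=(-3,1)
5. t=8/3 → L at (0,10/3); v=(3,1)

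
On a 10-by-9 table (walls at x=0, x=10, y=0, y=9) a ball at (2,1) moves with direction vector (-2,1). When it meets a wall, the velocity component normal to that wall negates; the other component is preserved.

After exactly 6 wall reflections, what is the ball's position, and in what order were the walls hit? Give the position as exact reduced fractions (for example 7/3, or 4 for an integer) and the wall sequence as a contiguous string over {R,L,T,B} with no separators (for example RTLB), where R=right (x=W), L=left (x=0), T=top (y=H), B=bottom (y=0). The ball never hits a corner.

Final position: (8,0)
Wall sequence: LRTLRB

1. t=1 → L at (0,2); v=(2,1)
2. t=5 → R at (10,7); v=(-2,1)
3. t=2 → T at (6,9); v=(-2,-1)
4. t=3 → L at (0,6); v=(2,-1)
5. t=5 → R at (10,1); v=(-2,-1)
6. t=1 → B at (8,0); v=(-2,1)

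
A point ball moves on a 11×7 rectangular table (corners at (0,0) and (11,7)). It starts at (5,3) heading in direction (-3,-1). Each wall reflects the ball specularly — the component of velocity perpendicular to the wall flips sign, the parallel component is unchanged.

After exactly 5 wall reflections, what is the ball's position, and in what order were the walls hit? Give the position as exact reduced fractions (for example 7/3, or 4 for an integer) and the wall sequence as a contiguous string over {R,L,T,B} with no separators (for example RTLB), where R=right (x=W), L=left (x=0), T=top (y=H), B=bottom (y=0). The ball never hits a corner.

1. t=5/3 → L at (0,4/3); v=(3,-1)
2. t=4/3 → B at (4,0); v=(3,1)
3. t=7/3 → R at (11,7/3); v=(-3,1)
4. t=11/3 → L at (0,6); v=(3,1)
5. t=1 → T at (3,7); v=(3,-1)

Final position: (3,7)
Wall sequence: LBRLT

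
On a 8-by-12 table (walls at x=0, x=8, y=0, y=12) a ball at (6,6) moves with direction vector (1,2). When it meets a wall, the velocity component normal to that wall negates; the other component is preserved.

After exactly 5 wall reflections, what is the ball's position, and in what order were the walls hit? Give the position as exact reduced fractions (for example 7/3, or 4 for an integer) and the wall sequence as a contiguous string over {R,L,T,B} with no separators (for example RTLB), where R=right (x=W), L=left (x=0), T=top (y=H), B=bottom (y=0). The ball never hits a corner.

1. t=2 → R at (8,10); v=(-1,2)
2. t=1 → T at (7,12); v=(-1,-2)
3. t=6 → B at (1,0); v=(-1,2)
4. t=1 → L at (0,2); v=(1,2)
5. t=5 → T at (5,12); v=(1,-2)

Final position: (5,12)
Wall sequence: RTBLT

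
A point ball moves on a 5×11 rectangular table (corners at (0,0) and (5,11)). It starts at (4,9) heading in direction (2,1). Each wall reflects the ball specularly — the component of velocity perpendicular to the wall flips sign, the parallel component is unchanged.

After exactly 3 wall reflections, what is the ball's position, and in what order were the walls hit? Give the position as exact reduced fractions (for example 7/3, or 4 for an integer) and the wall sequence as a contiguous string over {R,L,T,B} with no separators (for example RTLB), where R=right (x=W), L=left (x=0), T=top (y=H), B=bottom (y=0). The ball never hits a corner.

Final position: (0,10)
Wall sequence: RTL

1. t=1/2 → R at (5,19/2); v=(-2,1)
2. t=3/2 → T at (2,11); v=(-2,-1)
3. t=1 → L at (0,10); v=(2,-1)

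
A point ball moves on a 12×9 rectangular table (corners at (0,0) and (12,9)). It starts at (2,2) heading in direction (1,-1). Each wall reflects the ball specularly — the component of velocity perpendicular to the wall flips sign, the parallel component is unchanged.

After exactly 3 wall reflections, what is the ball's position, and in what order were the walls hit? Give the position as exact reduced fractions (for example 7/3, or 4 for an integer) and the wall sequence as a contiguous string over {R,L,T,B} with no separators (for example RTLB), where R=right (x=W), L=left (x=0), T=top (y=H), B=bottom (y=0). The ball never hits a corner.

Final position: (11,9)
Wall sequence: BRT

1. t=2 → B at (4,0); v=(1,1)
2. t=8 → R at (12,8); v=(-1,1)
3. t=1 → T at (11,9); v=(-1,-1)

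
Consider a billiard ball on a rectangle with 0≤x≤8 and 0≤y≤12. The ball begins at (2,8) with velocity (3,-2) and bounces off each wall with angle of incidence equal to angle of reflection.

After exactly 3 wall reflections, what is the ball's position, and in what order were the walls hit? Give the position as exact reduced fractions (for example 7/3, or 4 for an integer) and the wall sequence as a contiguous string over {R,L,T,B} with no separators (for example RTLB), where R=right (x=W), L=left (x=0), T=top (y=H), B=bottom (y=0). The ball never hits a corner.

1. t=2 → R at (8,4); v=(-3,-2)
2. t=2 → B at (2,0); v=(-3,2)
3. t=2/3 → L at (0,4/3); v=(3,2)

Final position: (0,4/3)
Wall sequence: RBL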